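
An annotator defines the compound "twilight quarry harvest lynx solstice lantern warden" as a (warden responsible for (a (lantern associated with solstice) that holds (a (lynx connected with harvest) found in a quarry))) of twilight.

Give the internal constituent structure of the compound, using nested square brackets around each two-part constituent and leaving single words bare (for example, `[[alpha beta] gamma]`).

Overall it is a kind of warden (specifically "quarry harvest lynx solstice lantern warden"); the modifier is "twilight".
Within "quarry harvest lynx solstice lantern warden", the head is "warden" and the modifier is "quarry harvest lynx solstice lantern".
Within "quarry harvest lynx solstice lantern", the head is "lantern" (specifically "solstice lantern") and the modifier is "quarry harvest lynx".
Within "quarry harvest lynx", the head is "lynx" (specifically "harvest lynx") and the modifier is "quarry".
Within "harvest lynx", the head is "lynx" and the modifier is "harvest".
Within "solstice lantern", the head is "lantern" and the modifier is "solstice".
Putting it together: [twilight [[[quarry [harvest lynx]] [solstice lantern]] warden]].

[twilight [[[quarry [harvest lynx]] [solstice lantern]] warden]]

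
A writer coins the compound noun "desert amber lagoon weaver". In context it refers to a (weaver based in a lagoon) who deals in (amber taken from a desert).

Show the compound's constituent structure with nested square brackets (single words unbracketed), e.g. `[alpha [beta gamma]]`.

[[desert amber] [lagoon weaver]]

The outermost head in the paraphrase is "weaver" (specifically "lagoon weaver"), modified by "desert amber".
"desert amber" → head "amber", modifier "desert".
"lagoon weaver" → head "weaver", modifier "lagoon".
Putting it together: [[desert amber] [lagoon weaver]].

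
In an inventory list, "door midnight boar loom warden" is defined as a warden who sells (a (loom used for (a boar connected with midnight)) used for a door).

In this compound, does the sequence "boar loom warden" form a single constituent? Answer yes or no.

The top-level split is [door midnight boar loom] [warden]; the full structure is [[door [[midnight boar] loom]] warden].
"boar loom warden" straddles a constituent boundary, so it is not a single unit.

no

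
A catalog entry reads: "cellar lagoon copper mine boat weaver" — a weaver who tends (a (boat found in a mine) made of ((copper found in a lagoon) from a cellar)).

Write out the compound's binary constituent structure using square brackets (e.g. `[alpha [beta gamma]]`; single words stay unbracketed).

At the top level: head "weaver"; modifier "cellar lagoon copper mine boat".
Inside "cellar lagoon copper mine boat": head "boat" (specifically "mine boat"), modifier "cellar lagoon copper".
Inside "cellar lagoon copper": head "copper" (specifically "lagoon copper"), modifier "cellar".
Inside "lagoon copper": head "copper", modifier "lagoon".
Inside "mine boat": head "boat", modifier "mine".
Assembled: [[[cellar [lagoon copper]] [mine boat]] weaver].

[[[cellar [lagoon copper]] [mine boat]] weaver]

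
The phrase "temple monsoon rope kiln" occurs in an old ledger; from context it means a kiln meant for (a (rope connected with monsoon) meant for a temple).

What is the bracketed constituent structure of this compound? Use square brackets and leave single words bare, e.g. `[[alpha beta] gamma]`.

Overall it is a kind of kiln; the modifier is "temple monsoon rope".
Inside "temple monsoon rope": head "rope" (specifically "monsoon rope"), modifier "temple".
Inside "monsoon rope": head "rope", modifier "monsoon".
So the structure is [[temple [monsoon rope]] kiln].

[[temple [monsoon rope]] kiln]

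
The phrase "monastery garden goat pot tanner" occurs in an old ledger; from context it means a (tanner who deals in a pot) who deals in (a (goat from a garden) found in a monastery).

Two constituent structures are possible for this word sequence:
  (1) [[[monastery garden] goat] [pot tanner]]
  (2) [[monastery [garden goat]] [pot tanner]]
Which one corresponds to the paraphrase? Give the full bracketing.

The paraphrase's head is the "tanner" part ("pot tanner"); its modifier is "monastery garden goat".
That top-level split, carried through the inner groups, gives [[monastery [garden goat]] [pot tanner]].

[[monastery [garden goat]] [pot tanner]]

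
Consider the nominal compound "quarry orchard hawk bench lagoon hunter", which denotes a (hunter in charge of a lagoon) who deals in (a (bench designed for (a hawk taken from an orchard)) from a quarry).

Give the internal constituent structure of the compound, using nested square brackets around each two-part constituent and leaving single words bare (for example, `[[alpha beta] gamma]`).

[[quarry [[orchard hawk] bench]] [lagoon hunter]]

Whole compound: head "hunter" (specifically "lagoon hunter"), modifier "quarry orchard hawk bench".
Within "quarry orchard hawk bench", the head is "bench" (specifically "orchard hawk bench") and the modifier is "quarry".
Within "orchard hawk bench", the head is "bench" and the modifier is "orchard hawk".
Within "orchard hawk", the head is "hawk" and the modifier is "orchard".
Within "lagoon hunter", the head is "hunter" and the modifier is "lagoon".
So the structure is [[quarry [[orchard hawk] bench]] [lagoon hunter]].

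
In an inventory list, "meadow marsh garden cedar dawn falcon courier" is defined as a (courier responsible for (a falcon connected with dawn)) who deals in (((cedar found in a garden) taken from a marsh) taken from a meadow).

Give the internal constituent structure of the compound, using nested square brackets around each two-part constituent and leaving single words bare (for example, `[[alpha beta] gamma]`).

Overall it is a kind of courier (specifically "dawn falcon courier"); the modifier is "meadow marsh garden cedar".
"meadow marsh garden cedar" → head "cedar" (specifically "marsh garden cedar"), modifier "meadow".
"marsh garden cedar" → head "cedar" (specifically "garden cedar"), modifier "marsh".
"garden cedar" → head "cedar", modifier "garden".
"dawn falcon courier" → head "courier", modifier "dawn falcon".
"dawn falcon" → head "falcon", modifier "dawn".
So the structure is [[meadow [marsh [garden cedar]]] [[dawn falcon] courier]].

[[meadow [marsh [garden cedar]]] [[dawn falcon] courier]]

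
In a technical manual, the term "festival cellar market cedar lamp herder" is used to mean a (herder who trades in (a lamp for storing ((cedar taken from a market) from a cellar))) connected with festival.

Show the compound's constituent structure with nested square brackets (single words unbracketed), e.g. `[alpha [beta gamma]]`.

Overall it is a kind of herder (specifically "cellar market cedar lamp herder"); the modifier is "festival".
"cellar market cedar lamp herder" → head "herder", modifier "cellar market cedar lamp".
"cellar market cedar lamp" → head "lamp", modifier "cellar market cedar".
"cellar market cedar" → head "cedar" (specifically "market cedar"), modifier "cellar".
"market cedar" → head "cedar", modifier "market".
Putting it together: [festival [[[cellar [market cedar]] lamp] herder]].

[festival [[[cellar [market cedar]] lamp] herder]]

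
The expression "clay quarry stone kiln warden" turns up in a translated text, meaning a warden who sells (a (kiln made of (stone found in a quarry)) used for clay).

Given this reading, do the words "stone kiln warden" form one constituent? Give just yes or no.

The top-level split is [clay quarry stone kiln] [warden]; the full structure is [[clay [[quarry stone] kiln]] warden].
"stone kiln warden" straddles a constituent boundary, so it is not a single unit.

no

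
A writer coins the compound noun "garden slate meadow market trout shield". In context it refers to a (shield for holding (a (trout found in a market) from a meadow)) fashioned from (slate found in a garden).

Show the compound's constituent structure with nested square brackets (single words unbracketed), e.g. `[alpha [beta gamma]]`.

[[garden slate] [[meadow [market trout]] shield]]

Overall it is a kind of shield (specifically "meadow market trout shield"); the modifier is "garden slate".
Inside "garden slate": head "slate", modifier "garden".
Inside "meadow market trout shield": head "shield", modifier "meadow market trout".
Inside "meadow market trout": head "trout" (specifically "market trout"), modifier "meadow".
Inside "market trout": head "trout", modifier "market".
Putting it together: [[garden slate] [[meadow [market trout]] shield]].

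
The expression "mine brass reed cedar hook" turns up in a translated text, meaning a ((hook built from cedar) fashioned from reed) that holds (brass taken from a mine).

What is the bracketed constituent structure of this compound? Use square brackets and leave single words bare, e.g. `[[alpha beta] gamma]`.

[[mine brass] [reed [cedar hook]]]

At the top level: head "hook" (specifically "reed cedar hook"); modifier "mine brass".
"mine brass" → head "brass", modifier "mine".
"reed cedar hook" → head "hook" (specifically "cedar hook"), modifier "reed".
"cedar hook" → head "hook", modifier "cedar".
Assembled: [[mine brass] [reed [cedar hook]]].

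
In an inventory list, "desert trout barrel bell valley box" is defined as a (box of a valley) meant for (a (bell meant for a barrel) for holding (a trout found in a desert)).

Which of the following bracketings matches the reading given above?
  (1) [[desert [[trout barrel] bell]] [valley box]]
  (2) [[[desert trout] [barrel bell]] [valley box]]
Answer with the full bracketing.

[[[desert trout] [barrel bell]] [valley box]]

The paraphrase's head is the "box" part ("valley box"); its modifier is "desert trout barrel bell".
That top-level split, carried through the inner groups, gives [[[desert trout] [barrel bell]] [valley box]].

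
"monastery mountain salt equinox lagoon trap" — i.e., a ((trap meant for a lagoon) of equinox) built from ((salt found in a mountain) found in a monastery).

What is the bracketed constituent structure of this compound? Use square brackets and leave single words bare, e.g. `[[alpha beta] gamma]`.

The outermost head in the paraphrase is "trap" (specifically "equinox lagoon trap"), modified by "monastery mountain salt".
Within "monastery mountain salt", the head is "salt" (specifically "mountain salt") and the modifier is "monastery".
Within "mountain salt", the head is "salt" and the modifier is "mountain".
Within "equinox lagoon trap", the head is "trap" (specifically "lagoon trap") and the modifier is "equinox".
Within "lagoon trap", the head is "trap" and the modifier is "lagoon".
Putting it together: [[monastery [mountain salt]] [equinox [lagoon trap]]].

[[monastery [mountain salt]] [equinox [lagoon trap]]]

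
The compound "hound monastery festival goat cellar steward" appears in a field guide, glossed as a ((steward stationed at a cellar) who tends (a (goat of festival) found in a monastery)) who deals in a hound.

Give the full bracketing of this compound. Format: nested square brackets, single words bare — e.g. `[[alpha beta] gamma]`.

The outermost head in the paraphrase is "steward" (specifically "monastery festival goat cellar steward"), modified by "hound".
Inside "monastery festival goat cellar steward": head "steward" (specifically "cellar steward"), modifier "monastery festival goat".
Inside "monastery festival goat": head "goat" (specifically "festival goat"), modifier "monastery".
Inside "festival goat": head "goat", modifier "festival".
Inside "cellar steward": head "steward", modifier "cellar".
So the structure is [hound [[monastery [festival goat]] [cellar steward]]].

[hound [[monastery [festival goat]] [cellar steward]]]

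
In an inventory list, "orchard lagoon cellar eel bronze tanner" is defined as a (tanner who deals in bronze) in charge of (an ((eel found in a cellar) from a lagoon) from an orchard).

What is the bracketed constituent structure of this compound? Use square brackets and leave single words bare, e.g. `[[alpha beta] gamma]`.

Overall it is a kind of tanner (specifically "bronze tanner"); the modifier is "orchard lagoon cellar eel".
"orchard lagoon cellar eel" → head "eel" (specifically "lagoon cellar eel"), modifier "orchard".
"lagoon cellar eel" → head "eel" (specifically "cellar eel"), modifier "lagoon".
"cellar eel" → head "eel", modifier "cellar".
"bronze tanner" → head "tanner", modifier "bronze".
So the structure is [[orchard [lagoon [cellar eel]]] [bronze tanner]].

[[orchard [lagoon [cellar eel]]] [bronze tanner]]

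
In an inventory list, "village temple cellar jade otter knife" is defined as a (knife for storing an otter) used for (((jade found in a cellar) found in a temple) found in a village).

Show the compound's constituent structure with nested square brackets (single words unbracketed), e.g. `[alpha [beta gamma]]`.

At the top level: head "knife" (specifically "otter knife"); modifier "village temple cellar jade".
Inside "village temple cellar jade": head "jade" (specifically "temple cellar jade"), modifier "village".
Inside "temple cellar jade": head "jade" (specifically "cellar jade"), modifier "temple".
Inside "cellar jade": head "jade", modifier "cellar".
Inside "otter knife": head "knife", modifier "otter".
So the structure is [[village [temple [cellar jade]]] [otter knife]].

[[village [temple [cellar jade]]] [otter knife]]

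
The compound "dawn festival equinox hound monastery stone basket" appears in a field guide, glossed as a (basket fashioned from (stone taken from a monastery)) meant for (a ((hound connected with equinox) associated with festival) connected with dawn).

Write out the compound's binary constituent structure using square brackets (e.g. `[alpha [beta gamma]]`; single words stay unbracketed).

[[dawn [festival [equinox hound]]] [[monastery stone] basket]]

Overall it is a kind of basket (specifically "monastery stone basket"); the modifier is "dawn festival equinox hound".
Inside "dawn festival equinox hound": head "hound" (specifically "festival equinox hound"), modifier "dawn".
Inside "festival equinox hound": head "hound" (specifically "equinox hound"), modifier "festival".
Inside "equinox hound": head "hound", modifier "equinox".
Inside "monastery stone basket": head "basket", modifier "monastery stone".
Inside "monastery stone": head "stone", modifier "monastery".
So the structure is [[dawn [festival [equinox hound]]] [[monastery stone] basket]].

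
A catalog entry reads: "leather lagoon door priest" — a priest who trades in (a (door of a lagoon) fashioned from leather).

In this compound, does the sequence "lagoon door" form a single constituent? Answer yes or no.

The paraphrase groups the words so that "lagoon door" is one unit: it corresponds to a single parenthesized sub-phrase.
The full structure is [[leather [lagoon door]] priest], in which [lagoon door] is a constituent.

yes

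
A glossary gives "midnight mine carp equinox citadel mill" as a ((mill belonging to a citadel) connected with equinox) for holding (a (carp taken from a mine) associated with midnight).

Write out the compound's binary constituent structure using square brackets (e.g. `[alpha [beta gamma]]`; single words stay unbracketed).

The outermost head in the paraphrase is "mill" (specifically "equinox citadel mill"), modified by "midnight mine carp".
"midnight mine carp" → head "carp" (specifically "mine carp"), modifier "midnight".
"mine carp" → head "carp", modifier "mine".
"equinox citadel mill" → head "mill" (specifically "citadel mill"), modifier "equinox".
"citadel mill" → head "mill", modifier "citadel".
So the structure is [[midnight [mine carp]] [equinox [citadel mill]]].

[[midnight [mine carp]] [equinox [citadel mill]]]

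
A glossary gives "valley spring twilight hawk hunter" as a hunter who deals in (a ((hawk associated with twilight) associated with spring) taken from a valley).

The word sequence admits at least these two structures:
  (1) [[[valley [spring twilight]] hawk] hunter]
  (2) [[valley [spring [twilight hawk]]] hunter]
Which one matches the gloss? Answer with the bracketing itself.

[[valley [spring [twilight hawk]]] hunter]

The paraphrase's head is the "hunter" part ("hunter"); its modifier is "valley spring twilight hawk".
That top-level split, carried through the inner groups, gives [[valley [spring [twilight hawk]]] hunter].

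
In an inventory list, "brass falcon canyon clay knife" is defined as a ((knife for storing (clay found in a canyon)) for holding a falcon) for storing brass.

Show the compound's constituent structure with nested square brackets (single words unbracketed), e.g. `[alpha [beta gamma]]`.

Overall it is a kind of knife (specifically "falcon canyon clay knife"); the modifier is "brass".
Inside "falcon canyon clay knife": head "knife" (specifically "canyon clay knife"), modifier "falcon".
Inside "canyon clay knife": head "knife", modifier "canyon clay".
Inside "canyon clay": head "clay", modifier "canyon".
So the structure is [brass [falcon [[canyon clay] knife]]].

[brass [falcon [[canyon clay] knife]]]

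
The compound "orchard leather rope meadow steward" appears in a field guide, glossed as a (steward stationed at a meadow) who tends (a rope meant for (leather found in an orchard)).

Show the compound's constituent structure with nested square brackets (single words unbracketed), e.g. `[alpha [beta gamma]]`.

Overall it is a kind of steward (specifically "meadow steward"); the modifier is "orchard leather rope".
Within "orchard leather rope", the head is "rope" and the modifier is "orchard leather".
Within "orchard leather", the head is "leather" and the modifier is "orchard".
Within "meadow steward", the head is "steward" and the modifier is "meadow".
Putting it together: [[[orchard leather] rope] [meadow steward]].

[[[orchard leather] rope] [meadow steward]]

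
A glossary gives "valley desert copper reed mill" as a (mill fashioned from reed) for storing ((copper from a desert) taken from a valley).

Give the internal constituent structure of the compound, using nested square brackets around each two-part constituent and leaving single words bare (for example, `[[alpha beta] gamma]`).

[[valley [desert copper]] [reed mill]]

Overall it is a kind of mill (specifically "reed mill"); the modifier is "valley desert copper".
"valley desert copper" → head "copper" (specifically "desert copper"), modifier "valley".
"desert copper" → head "copper", modifier "desert".
"reed mill" → head "mill", modifier "reed".
Assembled: [[valley [desert copper]] [reed mill]].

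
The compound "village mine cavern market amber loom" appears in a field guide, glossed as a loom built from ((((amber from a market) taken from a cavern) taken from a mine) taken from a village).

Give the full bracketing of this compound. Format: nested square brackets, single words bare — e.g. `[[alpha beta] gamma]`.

The outermost head in the paraphrase is "loom", modified by "village mine cavern market amber".
"village mine cavern market amber" → head "amber" (specifically "mine cavern market amber"), modifier "village".
"mine cavern market amber" → head "amber" (specifically "cavern market amber"), modifier "mine".
"cavern market amber" → head "amber" (specifically "market amber"), modifier "cavern".
"market amber" → head "amber", modifier "market".
Putting it together: [[village [mine [cavern [market amber]]]] loom].

[[village [mine [cavern [market amber]]]] loom]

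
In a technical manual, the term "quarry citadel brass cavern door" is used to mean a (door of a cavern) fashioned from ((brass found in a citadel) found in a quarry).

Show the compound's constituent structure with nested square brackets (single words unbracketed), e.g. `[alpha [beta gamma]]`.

The outermost head in the paraphrase is "door" (specifically "cavern door"), modified by "quarry citadel brass".
Inside "quarry citadel brass": head "brass" (specifically "citadel brass"), modifier "quarry".
Inside "citadel brass": head "brass", modifier "citadel".
Inside "cavern door": head "door", modifier "cavern".
Putting it together: [[quarry [citadel brass]] [cavern door]].

[[quarry [citadel brass]] [cavern door]]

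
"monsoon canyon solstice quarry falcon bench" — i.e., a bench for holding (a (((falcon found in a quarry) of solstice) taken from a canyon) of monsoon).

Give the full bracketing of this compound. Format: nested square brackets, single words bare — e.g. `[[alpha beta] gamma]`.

The outermost head in the paraphrase is "bench", modified by "monsoon canyon solstice quarry falcon".
Inside "monsoon canyon solstice quarry falcon": head "falcon" (specifically "canyon solstice quarry falcon"), modifier "monsoon".
Inside "canyon solstice quarry falcon": head "falcon" (specifically "solstice quarry falcon"), modifier "canyon".
Inside "solstice quarry falcon": head "falcon" (specifically "quarry falcon"), modifier "solstice".
Inside "quarry falcon": head "falcon", modifier "quarry".
Assembled: [[monsoon [canyon [solstice [quarry falcon]]]] bench].

[[monsoon [canyon [solstice [quarry falcon]]]] bench]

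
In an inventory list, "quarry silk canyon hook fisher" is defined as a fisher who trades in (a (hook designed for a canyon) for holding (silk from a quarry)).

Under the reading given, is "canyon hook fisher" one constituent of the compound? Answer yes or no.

no

The top-level split is [quarry silk canyon hook] [fisher]; the full structure is [[[quarry silk] [canyon hook]] fisher].
"canyon hook fisher" straddles a constituent boundary, so it is not a single unit.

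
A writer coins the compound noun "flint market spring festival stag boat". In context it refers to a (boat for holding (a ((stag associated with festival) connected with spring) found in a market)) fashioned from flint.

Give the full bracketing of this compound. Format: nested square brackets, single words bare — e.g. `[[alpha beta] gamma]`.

Overall it is a kind of boat (specifically "market spring festival stag boat"); the modifier is "flint".
Inside "market spring festival stag boat": head "boat", modifier "market spring festival stag".
Inside "market spring festival stag": head "stag" (specifically "spring festival stag"), modifier "market".
Inside "spring festival stag": head "stag" (specifically "festival stag"), modifier "spring".
Inside "festival stag": head "stag", modifier "festival".
So the structure is [flint [[market [spring [festival stag]]] boat]].

[flint [[market [spring [festival stag]]] boat]]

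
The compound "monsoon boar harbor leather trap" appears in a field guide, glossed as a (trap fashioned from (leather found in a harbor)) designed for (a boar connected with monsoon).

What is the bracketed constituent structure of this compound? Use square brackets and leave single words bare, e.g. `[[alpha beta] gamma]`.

[[monsoon boar] [[harbor leather] trap]]

At the top level: head "trap" (specifically "harbor leather trap"); modifier "monsoon boar".
"monsoon boar" → head "boar", modifier "monsoon".
"harbor leather trap" → head "trap", modifier "harbor leather".
"harbor leather" → head "leather", modifier "harbor".
Putting it together: [[monsoon boar] [[harbor leather] trap]].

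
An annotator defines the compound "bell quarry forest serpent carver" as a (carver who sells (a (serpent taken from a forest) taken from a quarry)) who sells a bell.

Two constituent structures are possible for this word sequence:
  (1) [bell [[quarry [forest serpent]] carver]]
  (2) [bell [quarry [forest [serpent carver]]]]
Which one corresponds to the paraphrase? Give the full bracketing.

[bell [[quarry [forest serpent]] carver]]

The paraphrase's head is the "carver" part ("quarry forest serpent carver"); its modifier is "bell".
That top-level split, carried through the inner groups, gives [bell [[quarry [forest serpent]] carver]].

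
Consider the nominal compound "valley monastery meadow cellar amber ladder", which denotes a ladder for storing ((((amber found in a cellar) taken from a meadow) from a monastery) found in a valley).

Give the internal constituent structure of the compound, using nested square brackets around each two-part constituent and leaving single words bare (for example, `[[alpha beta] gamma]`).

The outermost head in the paraphrase is "ladder", modified by "valley monastery meadow cellar amber".
"valley monastery meadow cellar amber" → head "amber" (specifically "monastery meadow cellar amber"), modifier "valley".
"monastery meadow cellar amber" → head "amber" (specifically "meadow cellar amber"), modifier "monastery".
"meadow cellar amber" → head "amber" (specifically "cellar amber"), modifier "meadow".
"cellar amber" → head "amber", modifier "cellar".
So the structure is [[valley [monastery [meadow [cellar amber]]]] ladder].

[[valley [monastery [meadow [cellar amber]]]] ladder]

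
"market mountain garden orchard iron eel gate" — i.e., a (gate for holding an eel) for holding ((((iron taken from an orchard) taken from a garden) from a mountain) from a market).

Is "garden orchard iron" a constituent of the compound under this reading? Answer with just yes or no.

The paraphrase groups the words so that "garden orchard iron" is one unit: it corresponds to a single parenthesized sub-phrase.
The full structure is [[market [mountain [garden [orchard iron]]]] [eel gate]], in which [garden orchard iron] is a constituent.

yes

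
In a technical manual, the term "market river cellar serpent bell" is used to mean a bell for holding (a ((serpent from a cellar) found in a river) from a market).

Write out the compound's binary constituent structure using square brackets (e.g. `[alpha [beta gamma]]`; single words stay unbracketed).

The outermost head in the paraphrase is "bell", modified by "market river cellar serpent".
"market river cellar serpent" → head "serpent" (specifically "river cellar serpent"), modifier "market".
"river cellar serpent" → head "serpent" (specifically "cellar serpent"), modifier "river".
"cellar serpent" → head "serpent", modifier "cellar".
Assembled: [[market [river [cellar serpent]]] bell].

[[market [river [cellar serpent]]] bell]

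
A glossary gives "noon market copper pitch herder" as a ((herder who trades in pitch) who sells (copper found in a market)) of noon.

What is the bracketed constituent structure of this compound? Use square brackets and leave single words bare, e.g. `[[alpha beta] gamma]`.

The outermost head in the paraphrase is "herder" (specifically "market copper pitch herder"), modified by "noon".
Within "market copper pitch herder", the head is "herder" (specifically "pitch herder") and the modifier is "market copper".
Within "market copper", the head is "copper" and the modifier is "market".
Within "pitch herder", the head is "herder" and the modifier is "pitch".
So the structure is [noon [[market copper] [pitch herder]]].

[noon [[market copper] [pitch herder]]]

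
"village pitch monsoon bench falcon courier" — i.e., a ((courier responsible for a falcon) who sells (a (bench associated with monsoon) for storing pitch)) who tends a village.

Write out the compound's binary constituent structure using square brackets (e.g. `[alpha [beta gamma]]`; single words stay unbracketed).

[village [[pitch [monsoon bench]] [falcon courier]]]

The outermost head in the paraphrase is "courier" (specifically "pitch monsoon bench falcon courier"), modified by "village".
Inside "pitch monsoon bench falcon courier": head "courier" (specifically "falcon courier"), modifier "pitch monsoon bench".
Inside "pitch monsoon bench": head "bench" (specifically "monsoon bench"), modifier "pitch".
Inside "monsoon bench": head "bench", modifier "monsoon".
Inside "falcon courier": head "courier", modifier "falcon".
So the structure is [village [[pitch [monsoon bench]] [falcon courier]]].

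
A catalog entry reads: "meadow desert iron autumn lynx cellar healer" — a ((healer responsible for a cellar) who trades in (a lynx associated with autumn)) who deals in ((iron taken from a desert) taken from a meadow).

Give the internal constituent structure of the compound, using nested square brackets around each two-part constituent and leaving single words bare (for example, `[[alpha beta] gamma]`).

Whole compound: head "healer" (specifically "autumn lynx cellar healer"), modifier "meadow desert iron".
Within "meadow desert iron", the head is "iron" (specifically "desert iron") and the modifier is "meadow".
Within "desert iron", the head is "iron" and the modifier is "desert".
Within "autumn lynx cellar healer", the head is "healer" (specifically "cellar healer") and the modifier is "autumn lynx".
Within "autumn lynx", the head is "lynx" and the modifier is "autumn".
Within "cellar healer", the head is "healer" and the modifier is "cellar".
Assembled: [[meadow [desert iron]] [[autumn lynx] [cellar healer]]].

[[meadow [desert iron]] [[autumn lynx] [cellar healer]]]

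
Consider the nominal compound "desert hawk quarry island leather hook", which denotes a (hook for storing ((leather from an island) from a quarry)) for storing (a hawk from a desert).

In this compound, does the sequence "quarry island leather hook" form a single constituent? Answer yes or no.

yes

The paraphrase groups the words so that "quarry island leather hook" is one unit: it corresponds to a single parenthesized sub-phrase.
The full structure is [[desert hawk] [[quarry [island leather]] hook]], in which [quarry island leather hook] is a constituent.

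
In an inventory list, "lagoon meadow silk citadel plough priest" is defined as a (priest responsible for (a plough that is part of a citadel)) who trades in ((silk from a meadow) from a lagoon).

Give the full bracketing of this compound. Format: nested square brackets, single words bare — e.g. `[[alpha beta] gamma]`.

[[lagoon [meadow silk]] [[citadel plough] priest]]

At the top level: head "priest" (specifically "citadel plough priest"); modifier "lagoon meadow silk".
Inside "lagoon meadow silk": head "silk" (specifically "meadow silk"), modifier "lagoon".
Inside "meadow silk": head "silk", modifier "meadow".
Inside "citadel plough priest": head "priest", modifier "citadel plough".
Inside "citadel plough": head "plough", modifier "citadel".
Assembled: [[lagoon [meadow silk]] [[citadel plough] priest]].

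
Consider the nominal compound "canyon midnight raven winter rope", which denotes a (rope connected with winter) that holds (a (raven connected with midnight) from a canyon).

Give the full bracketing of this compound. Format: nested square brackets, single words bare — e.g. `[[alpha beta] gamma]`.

[[canyon [midnight raven]] [winter rope]]

Overall it is a kind of rope (specifically "winter rope"); the modifier is "canyon midnight raven".
"canyon midnight raven" → head "raven" (specifically "midnight raven"), modifier "canyon".
"midnight raven" → head "raven", modifier "midnight".
"winter rope" → head "rope", modifier "winter".
Putting it together: [[canyon [midnight raven]] [winter rope]].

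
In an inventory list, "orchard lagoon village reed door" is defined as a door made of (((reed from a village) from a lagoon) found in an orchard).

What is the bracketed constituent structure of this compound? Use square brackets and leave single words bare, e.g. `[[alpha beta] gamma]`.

[[orchard [lagoon [village reed]]] door]

Whole compound: head "door", modifier "orchard lagoon village reed".
Inside "orchard lagoon village reed": head "reed" (specifically "lagoon village reed"), modifier "orchard".
Inside "lagoon village reed": head "reed" (specifically "village reed"), modifier "lagoon".
Inside "village reed": head "reed", modifier "village".
So the structure is [[orchard [lagoon [village reed]]] door].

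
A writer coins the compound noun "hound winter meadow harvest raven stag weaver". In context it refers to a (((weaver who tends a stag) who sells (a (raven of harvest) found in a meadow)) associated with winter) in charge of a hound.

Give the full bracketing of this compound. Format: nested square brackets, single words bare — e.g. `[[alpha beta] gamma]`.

[hound [winter [[meadow [harvest raven]] [stag weaver]]]]

At the top level: head "weaver" (specifically "winter meadow harvest raven stag weaver"); modifier "hound".
Inside "winter meadow harvest raven stag weaver": head "weaver" (specifically "meadow harvest raven stag weaver"), modifier "winter".
Inside "meadow harvest raven stag weaver": head "weaver" (specifically "stag weaver"), modifier "meadow harvest raven".
Inside "meadow harvest raven": head "raven" (specifically "harvest raven"), modifier "meadow".
Inside "harvest raven": head "raven", modifier "harvest".
Inside "stag weaver": head "weaver", modifier "stag".
Assembled: [hound [winter [[meadow [harvest raven]] [stag weaver]]]].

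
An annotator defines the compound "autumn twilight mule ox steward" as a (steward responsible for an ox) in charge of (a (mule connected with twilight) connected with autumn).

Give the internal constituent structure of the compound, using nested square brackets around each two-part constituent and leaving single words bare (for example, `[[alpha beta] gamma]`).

Whole compound: head "steward" (specifically "ox steward"), modifier "autumn twilight mule".
Inside "autumn twilight mule": head "mule" (specifically "twilight mule"), modifier "autumn".
Inside "twilight mule": head "mule", modifier "twilight".
Inside "ox steward": head "steward", modifier "ox".
So the structure is [[autumn [twilight mule]] [ox steward]].

[[autumn [twilight mule]] [ox steward]]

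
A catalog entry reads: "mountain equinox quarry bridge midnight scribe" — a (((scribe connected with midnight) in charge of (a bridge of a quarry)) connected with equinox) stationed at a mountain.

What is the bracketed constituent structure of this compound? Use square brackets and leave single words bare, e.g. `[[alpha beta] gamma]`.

Whole compound: head "scribe" (specifically "equinox quarry bridge midnight scribe"), modifier "mountain".
Within "equinox quarry bridge midnight scribe", the head is "scribe" (specifically "quarry bridge midnight scribe") and the modifier is "equinox".
Within "quarry bridge midnight scribe", the head is "scribe" (specifically "midnight scribe") and the modifier is "quarry bridge".
Within "quarry bridge", the head is "bridge" and the modifier is "quarry".
Within "midnight scribe", the head is "scribe" and the modifier is "midnight".
Putting it together: [mountain [equinox [[quarry bridge] [midnight scribe]]]].

[mountain [equinox [[quarry bridge] [midnight scribe]]]]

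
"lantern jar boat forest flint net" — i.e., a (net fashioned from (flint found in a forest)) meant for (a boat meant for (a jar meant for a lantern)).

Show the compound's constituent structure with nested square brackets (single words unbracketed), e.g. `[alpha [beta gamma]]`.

At the top level: head "net" (specifically "forest flint net"); modifier "lantern jar boat".
Within "lantern jar boat", the head is "boat" and the modifier is "lantern jar".
Within "lantern jar", the head is "jar" and the modifier is "lantern".
Within "forest flint net", the head is "net" and the modifier is "forest flint".
Within "forest flint", the head is "flint" and the modifier is "forest".
So the structure is [[[lantern jar] boat] [[forest flint] net]].

[[[lantern jar] boat] [[forest flint] net]]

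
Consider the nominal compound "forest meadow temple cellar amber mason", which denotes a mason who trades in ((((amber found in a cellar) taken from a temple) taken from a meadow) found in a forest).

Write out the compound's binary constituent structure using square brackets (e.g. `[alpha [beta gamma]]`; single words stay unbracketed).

Overall it is a kind of mason; the modifier is "forest meadow temple cellar amber".
"forest meadow temple cellar amber" → head "amber" (specifically "meadow temple cellar amber"), modifier "forest".
"meadow temple cellar amber" → head "amber" (specifically "temple cellar amber"), modifier "meadow".
"temple cellar amber" → head "amber" (specifically "cellar amber"), modifier "temple".
"cellar amber" → head "amber", modifier "cellar".
Putting it together: [[forest [meadow [temple [cellar amber]]]] mason].

[[forest [meadow [temple [cellar amber]]]] mason]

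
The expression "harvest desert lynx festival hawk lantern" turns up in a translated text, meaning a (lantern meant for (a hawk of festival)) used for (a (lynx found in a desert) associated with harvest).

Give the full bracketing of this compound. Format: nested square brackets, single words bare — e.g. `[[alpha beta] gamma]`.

[[harvest [desert lynx]] [[festival hawk] lantern]]

Overall it is a kind of lantern (specifically "festival hawk lantern"); the modifier is "harvest desert lynx".
Within "harvest desert lynx", the head is "lynx" (specifically "desert lynx") and the modifier is "harvest".
Within "desert lynx", the head is "lynx" and the modifier is "desert".
Within "festival hawk lantern", the head is "lantern" and the modifier is "festival hawk".
Within "festival hawk", the head is "hawk" and the modifier is "festival".
So the structure is [[harvest [desert lynx]] [[festival hawk] lantern]].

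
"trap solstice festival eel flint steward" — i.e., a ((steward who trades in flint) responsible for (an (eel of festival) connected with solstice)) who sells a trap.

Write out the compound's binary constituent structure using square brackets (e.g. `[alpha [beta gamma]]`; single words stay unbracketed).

[trap [[solstice [festival eel]] [flint steward]]]

At the top level: head "steward" (specifically "solstice festival eel flint steward"); modifier "trap".
Within "solstice festival eel flint steward", the head is "steward" (specifically "flint steward") and the modifier is "solstice festival eel".
Within "solstice festival eel", the head is "eel" (specifically "festival eel") and the modifier is "solstice".
Within "festival eel", the head is "eel" and the modifier is "festival".
Within "flint steward", the head is "steward" and the modifier is "flint".
So the structure is [trap [[solstice [festival eel]] [flint steward]]].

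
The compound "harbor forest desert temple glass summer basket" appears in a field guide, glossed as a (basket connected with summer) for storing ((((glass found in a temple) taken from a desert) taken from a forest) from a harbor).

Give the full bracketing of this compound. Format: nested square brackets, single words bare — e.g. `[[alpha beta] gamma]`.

[[harbor [forest [desert [temple glass]]]] [summer basket]]

At the top level: head "basket" (specifically "summer basket"); modifier "harbor forest desert temple glass".
Within "harbor forest desert temple glass", the head is "glass" (specifically "forest desert temple glass") and the modifier is "harbor".
Within "forest desert temple glass", the head is "glass" (specifically "desert temple glass") and the modifier is "forest".
Within "desert temple glass", the head is "glass" (specifically "temple glass") and the modifier is "desert".
Within "temple glass", the head is "glass" and the modifier is "temple".
Within "summer basket", the head is "basket" and the modifier is "summer".
Putting it together: [[harbor [forest [desert [temple glass]]]] [summer basket]].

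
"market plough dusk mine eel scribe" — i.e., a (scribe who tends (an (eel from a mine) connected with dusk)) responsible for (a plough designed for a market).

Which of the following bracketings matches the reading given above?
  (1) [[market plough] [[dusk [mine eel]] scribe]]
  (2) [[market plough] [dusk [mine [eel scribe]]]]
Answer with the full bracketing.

The paraphrase's head is the "scribe" part ("dusk mine eel scribe"); its modifier is "market plough".
That top-level split, carried through the inner groups, gives [[market plough] [[dusk [mine eel]] scribe]].

[[market plough] [[dusk [mine eel]] scribe]]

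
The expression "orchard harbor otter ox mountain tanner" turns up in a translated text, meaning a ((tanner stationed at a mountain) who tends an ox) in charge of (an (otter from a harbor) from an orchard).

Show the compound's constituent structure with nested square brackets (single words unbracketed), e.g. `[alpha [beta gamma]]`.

[[orchard [harbor otter]] [ox [mountain tanner]]]

The outermost head in the paraphrase is "tanner" (specifically "ox mountain tanner"), modified by "orchard harbor otter".
Within "orchard harbor otter", the head is "otter" (specifically "harbor otter") and the modifier is "orchard".
Within "harbor otter", the head is "otter" and the modifier is "harbor".
Within "ox mountain tanner", the head is "tanner" (specifically "mountain tanner") and the modifier is "ox".
Within "mountain tanner", the head is "tanner" and the modifier is "mountain".
So the structure is [[orchard [harbor otter]] [ox [mountain tanner]]].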